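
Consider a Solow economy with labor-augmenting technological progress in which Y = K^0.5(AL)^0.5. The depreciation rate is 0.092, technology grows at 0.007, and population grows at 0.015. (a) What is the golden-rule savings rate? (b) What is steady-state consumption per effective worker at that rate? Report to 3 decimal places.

(a) s_gold = 0.500; (b) c_gold ≈ 2.193

n + g + δ = 0.015 + 0.007 + 0.092 = 0.114.
For Cobb-Douglas, s_gold equals capital's share: s_gold = 0.5.
Golden rule sets MPK = n+g+δ: 0.5·k^(0.5−1) = 0.114, so k_gold = (0.5/0.114)^(1/0.5) ≈ 19.2367.
y_gold = 19.2367^0.5 ≈ 4.3860; c_gold = (1−0.5)·y_gold ≈ 2.1930.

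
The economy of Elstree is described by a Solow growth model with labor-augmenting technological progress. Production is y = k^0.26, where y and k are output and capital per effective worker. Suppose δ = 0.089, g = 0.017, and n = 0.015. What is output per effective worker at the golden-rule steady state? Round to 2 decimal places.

y_gold ≈ 1.31

Capital per effective worker breaks even when investment replaces (n + g + δ)·k; here n + g + δ = 0.121.
Maximizing c = f(k) − (n+g+δ)·k gives f'(k) = n+g+δ, i.e. 0.26·k^(0.26−1) = 0.121, so k_gold = (0.26/0.121)^(1/0.74) ≈ 2.8113.
Output: y_gold = k_gold^0.26 = 2.8113^0.26 ≈ 1.3083.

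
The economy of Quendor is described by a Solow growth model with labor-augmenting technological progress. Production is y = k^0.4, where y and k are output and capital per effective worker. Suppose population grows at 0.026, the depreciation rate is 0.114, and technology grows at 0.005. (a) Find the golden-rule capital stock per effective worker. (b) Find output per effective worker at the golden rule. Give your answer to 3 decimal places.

Capital per effective worker breaks even when investment replaces (n + g + δ)·k; here n + g + δ = 0.145.
Maximizing c = f(k) − (n+g+δ)·k gives f'(k) = n+g+δ, i.e. 0.4·k^(0.4−1) = 0.145, so k_gold = (0.4/0.145)^(1/0.6) ≈ 5.4261.
y_gold = 5.4261^0.4 ≈ 1.9670.

(a) k_gold ≈ 5.426; (b) y_gold ≈ 1.967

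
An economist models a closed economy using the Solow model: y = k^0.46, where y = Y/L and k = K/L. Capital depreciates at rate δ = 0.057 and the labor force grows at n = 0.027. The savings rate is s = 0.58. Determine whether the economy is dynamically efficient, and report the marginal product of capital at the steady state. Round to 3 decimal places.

dynamically inefficient; MPK ≈ 0.067

Capital per worker breaks even when investment replaces (n + δ)·k; here n + δ = 0.084.
Steady-state k*: s·k^0.46 = 0.084·k gives k* = (0.58/0.084)^(1/0.54) ≈ 35.8079.
MPK = 0.46·35.8079^(-0.54) ≈ 0.0666.
MPK < n+δ = 0.084, so the economy is dynamically inefficient (over-saving).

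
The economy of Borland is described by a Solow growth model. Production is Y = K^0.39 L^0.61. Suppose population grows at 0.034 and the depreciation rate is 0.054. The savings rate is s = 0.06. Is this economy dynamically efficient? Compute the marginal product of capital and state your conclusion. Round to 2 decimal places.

Break-even investment rate: n + δ = 0.034 + 0.054 = 0.088.
Steady-state k*: s·k^0.39 = 0.088·k gives k* = (0.06/0.088)^(1/0.61) ≈ 0.5337.
MPK = 0.39·0.5337^(-0.61) ≈ 0.5720.
MPK > n+δ = 0.088, so the economy is dynamically efficient (under-saving).

dynamically efficient; MPK ≈ 0.57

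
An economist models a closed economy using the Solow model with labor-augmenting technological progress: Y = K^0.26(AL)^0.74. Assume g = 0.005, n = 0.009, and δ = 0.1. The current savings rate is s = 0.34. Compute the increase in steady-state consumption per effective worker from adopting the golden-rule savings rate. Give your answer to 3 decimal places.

Δc ≈ 0.020

n + g + δ = 0.009 + 0.005 + 0.1 = 0.114.
Current steady state (s = 0.34): k* = (0.34/0.114)^(1/0.74) ≈ 4.3784, y* = 4.3784^0.26 ≈ 1.4681, c* = (1−0.34)·1.4681 ≈ 0.9689.
Setting f'(k) = n+g+δ gives 0.26·k^(0.26−1) = 0.114, hence k_gold = (0.26/0.114)^(1/0.74) ≈ 3.0470.
y_gold = 3.0470^0.26 ≈ 1.3360, c_gold = y_gold − 0.114·k_gold ≈ 0.9886.
Gain: Δc = 0.9886 − 0.9689 ≈ 0.0197.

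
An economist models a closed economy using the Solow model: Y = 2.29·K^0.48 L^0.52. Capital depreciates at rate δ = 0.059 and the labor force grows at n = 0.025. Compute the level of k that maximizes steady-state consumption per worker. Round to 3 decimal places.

k_gold ≈ 140.504

Capital per worker breaks even when investment replaces (n + δ)·k; here n + δ = 0.084.
Maximizing c = f(k) − (n+δ)·k gives f'(k) = n+δ, i.e. 0.48·2.29·k^(0.48−1) = 0.084, so k_gold = (0.48·2.29/0.084)^(1/0.52) ≈ 140.5036.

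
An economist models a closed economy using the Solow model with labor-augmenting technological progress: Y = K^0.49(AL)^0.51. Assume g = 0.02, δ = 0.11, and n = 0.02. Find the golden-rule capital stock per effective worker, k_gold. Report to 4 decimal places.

k_gold ≈ 10.1871

The effective depreciation rate is n + g + δ = 0.02 + 0.02 + 0.11 = 0.15.
Maximizing c = f(k) − (n+g+δ)·k gives f'(k) = n+g+δ, i.e. 0.49·k^(0.49−1) = 0.15, so k_gold = (0.49/0.15)^(1/0.51) ≈ 10.1871.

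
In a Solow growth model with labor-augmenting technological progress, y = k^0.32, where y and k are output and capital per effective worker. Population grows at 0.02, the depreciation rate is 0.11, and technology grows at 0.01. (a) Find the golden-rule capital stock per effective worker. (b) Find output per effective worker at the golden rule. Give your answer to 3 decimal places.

Break-even investment rate: n + g + δ = 0.02 + 0.01 + 0.11 = 0.14.
Golden rule sets MPK = n+g+δ: 0.32·k^(0.32−1) = 0.14, so k_gold = (0.32/0.14)^(1/0.68) ≈ 3.3727.
y_gold = 3.3727^0.32 ≈ 1.4755.

(a) k_gold ≈ 3.373; (b) y_gold ≈ 1.476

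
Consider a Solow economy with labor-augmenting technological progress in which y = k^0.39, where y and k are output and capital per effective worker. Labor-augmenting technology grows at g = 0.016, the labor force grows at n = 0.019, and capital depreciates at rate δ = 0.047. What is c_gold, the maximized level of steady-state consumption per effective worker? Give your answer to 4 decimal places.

Break-even investment rate: n + g + δ = 0.019 + 0.016 + 0.047 = 0.082.
At the golden rule the marginal product of capital equals n+g+δ: 0.39·k^(0.39−1) = 0.082. Solving, k_gold = (0.39/0.082)^(1/0.61) ≈ 12.8898.
y_gold = 12.8898^0.39 ≈ 2.7102.
c_gold = y_gold − (n+g+δ)·k_gold = 2.7102 − 0.082·12.8898 ≈ 1.6532.

c_gold ≈ 1.6532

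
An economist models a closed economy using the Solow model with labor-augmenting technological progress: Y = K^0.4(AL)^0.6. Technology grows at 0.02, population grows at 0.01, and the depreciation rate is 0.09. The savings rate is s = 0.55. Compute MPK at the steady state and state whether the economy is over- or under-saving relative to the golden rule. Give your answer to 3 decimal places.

n + g + δ = 0.01 + 0.02 + 0.09 = 0.12.
Steady-state k*: s·k^0.4 = 0.12·k gives k* = (0.55/0.12)^(1/0.6) ≈ 12.6465.
MPK = 0.4·12.6465^(-0.6) ≈ 0.0873.
MPK < n+g+δ = 0.12, so the economy is dynamically inefficient (over-saving).

over-saving; MPK ≈ 0.087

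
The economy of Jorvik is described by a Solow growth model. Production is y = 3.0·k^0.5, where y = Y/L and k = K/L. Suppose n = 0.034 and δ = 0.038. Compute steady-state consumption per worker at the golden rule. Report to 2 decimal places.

The effective depreciation rate is n + δ = 0.034 + 0.038 = 0.072.
Setting f'(k) = n+δ gives 0.5·3.0·k^(0.5−1) = 0.072, hence k_gold = (0.5·3.0/0.072)^(1/0.5) ≈ 434.0278.
y_gold = 3.0·434.0278^0.5 ≈ 62.5000.
c_gold = y_gold − (n+δ)·k_gold = 62.5000 − 0.072·434.0278 ≈ 31.2500.

c_gold ≈ 31.25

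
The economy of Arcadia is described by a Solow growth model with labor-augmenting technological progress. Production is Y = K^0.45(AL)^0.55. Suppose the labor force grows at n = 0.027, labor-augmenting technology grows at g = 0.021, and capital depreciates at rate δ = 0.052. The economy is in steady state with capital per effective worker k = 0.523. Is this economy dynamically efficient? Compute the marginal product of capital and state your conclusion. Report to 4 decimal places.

dynamically efficient; MPK ≈ 0.6427

The effective depreciation rate is n + g + δ = 0.027 + 0.021 + 0.052 = 0.1.
MPK = 0.45·k^(0.45−1) = 0.45·0.523^(-0.55) ≈ 0.6427.
MPK > 0.1, so the economy is dynamically efficient (under-saving).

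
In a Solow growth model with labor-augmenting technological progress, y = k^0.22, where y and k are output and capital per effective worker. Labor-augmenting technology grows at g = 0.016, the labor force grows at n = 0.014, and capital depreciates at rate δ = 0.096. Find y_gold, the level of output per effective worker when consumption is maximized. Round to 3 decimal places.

The effective depreciation rate is n + g + δ = 0.014 + 0.016 + 0.096 = 0.126.
Setting f'(k) = n+g+δ gives 0.22·k^(0.22−1) = 0.126, hence k_gold = (0.22/0.126)^(1/0.78) ≈ 2.0433.
Output: y_gold = k_gold^0.22 = 2.0433^0.22 ≈ 1.1702.

y_gold ≈ 1.170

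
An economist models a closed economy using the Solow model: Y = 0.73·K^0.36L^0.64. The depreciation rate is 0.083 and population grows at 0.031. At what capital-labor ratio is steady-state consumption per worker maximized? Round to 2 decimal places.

k_gold ≈ 3.69

Capital per worker breaks even when investment replaces (n + δ)·k; here n + δ = 0.114.
At the golden rule the marginal product of capital equals n+δ: 0.36·0.73·k^(0.36−1) = 0.114. Solving, k_gold = (0.36·0.73/0.114)^(1/0.64) ≈ 3.6877.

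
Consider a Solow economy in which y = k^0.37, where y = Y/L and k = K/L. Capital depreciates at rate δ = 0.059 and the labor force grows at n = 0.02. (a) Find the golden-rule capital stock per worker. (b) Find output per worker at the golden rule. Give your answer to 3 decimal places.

Capital per worker breaks even when investment replaces (n + δ)·k; here n + δ = 0.079.
At the golden rule the marginal product of capital equals n+δ: 0.37·k^(0.37−1) = 0.079. Solving, k_gold = (0.37/0.079)^(1/0.63) ≈ 11.5986.
y_gold = 11.5986^0.37 ≈ 2.4764.

(a) k_gold ≈ 11.599; (b) y_gold ≈ 2.476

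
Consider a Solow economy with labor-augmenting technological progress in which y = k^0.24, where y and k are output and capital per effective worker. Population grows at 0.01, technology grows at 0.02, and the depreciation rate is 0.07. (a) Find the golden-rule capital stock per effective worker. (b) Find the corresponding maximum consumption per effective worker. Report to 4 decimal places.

(a) k_gold ≈ 3.1643; (b) c_gold ≈ 1.0020

Capital per effective worker breaks even when investment replaces (n + g + δ)·k; here n + g + δ = 0.1.
Setting f'(k) = n+g+δ gives 0.24·k^(0.24−1) = 0.1, hence k_gold = (0.24/0.1)^(1/0.76) ≈ 3.1643.
y_gold = 3.1643^0.24 ≈ 1.3185; c_gold = y_gold − 0.1·k_gold ≈ 1.0020.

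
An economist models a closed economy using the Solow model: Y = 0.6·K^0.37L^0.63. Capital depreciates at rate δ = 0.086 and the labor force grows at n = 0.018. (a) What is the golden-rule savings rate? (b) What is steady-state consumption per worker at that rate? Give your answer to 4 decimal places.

(a) s_gold = 0.3700; (b) c_gold ≈ 0.5901

Break-even investment rate: n + δ = 0.018 + 0.086 = 0.104.
For Cobb-Douglas, s_gold equals capital's share: s_gold = 0.37.
Golden rule sets MPK = n+δ: 0.37·0.6·k^(0.37−1) = 0.104, so k_gold = (0.37·0.6/0.104)^(1/0.63) ≈ 3.3322.
y_gold = 0.6·3.3322^0.37 ≈ 0.9366; c_gold = (1−0.37)·y_gold ≈ 0.5901.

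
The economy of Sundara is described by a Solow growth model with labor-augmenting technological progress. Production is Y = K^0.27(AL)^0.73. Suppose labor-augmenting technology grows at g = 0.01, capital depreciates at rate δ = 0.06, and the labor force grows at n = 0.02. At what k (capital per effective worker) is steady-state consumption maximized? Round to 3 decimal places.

n + g + δ = 0.02 + 0.01 + 0.06 = 0.09.
Setting f'(k) = n+g+δ gives 0.27·k^(0.27−1) = 0.09, hence k_gold = (0.27/0.09)^(1/0.73) ≈ 4.5039.

k_gold ≈ 4.504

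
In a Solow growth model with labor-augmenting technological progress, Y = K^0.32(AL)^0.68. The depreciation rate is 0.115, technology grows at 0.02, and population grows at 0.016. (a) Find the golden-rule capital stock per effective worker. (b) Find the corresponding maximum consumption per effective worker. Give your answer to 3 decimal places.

Capital per effective worker breaks even when investment replaces (n + g + δ)·k; here n + g + δ = 0.151.
At the golden rule the marginal product of capital equals n+g+δ: 0.32·k^(0.32−1) = 0.151. Solving, k_gold = (0.32/0.151)^(1/0.68) ≈ 3.0176.
y_gold = 3.0176^0.32 ≈ 1.4239; c_gold = y_gold − 0.151·k_gold ≈ 0.9683.

(a) k_gold ≈ 3.018; (b) c_gold ≈ 0.968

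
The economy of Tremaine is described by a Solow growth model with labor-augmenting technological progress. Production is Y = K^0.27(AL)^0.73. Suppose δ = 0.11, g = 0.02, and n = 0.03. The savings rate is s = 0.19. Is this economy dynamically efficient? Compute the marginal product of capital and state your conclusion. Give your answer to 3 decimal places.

dynamically efficient; MPK ≈ 0.227

Break-even investment rate: n + g + δ = 0.03 + 0.02 + 0.11 = 0.16.
Steady-state k*: s·k^0.27 = 0.16·k gives k* = (0.19/0.16)^(1/0.73) ≈ 1.2654.
MPK = 0.27·1.2654^(-0.73) ≈ 0.2274.
MPK > n+g+δ = 0.16, so the economy is dynamically efficient (under-saving).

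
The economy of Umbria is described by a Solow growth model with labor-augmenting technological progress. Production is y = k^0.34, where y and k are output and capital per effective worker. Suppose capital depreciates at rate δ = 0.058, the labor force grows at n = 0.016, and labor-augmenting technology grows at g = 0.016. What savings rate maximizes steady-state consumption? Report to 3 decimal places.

s_gold = 0.340

n + g + δ = 0.016 + 0.016 + 0.058 = 0.09.
At the golden rule MPK = n+g+δ, and in any Cobb-Douglas steady state s = (n+g+δ)·k/y = MPK·k/y = capital's share 0.34.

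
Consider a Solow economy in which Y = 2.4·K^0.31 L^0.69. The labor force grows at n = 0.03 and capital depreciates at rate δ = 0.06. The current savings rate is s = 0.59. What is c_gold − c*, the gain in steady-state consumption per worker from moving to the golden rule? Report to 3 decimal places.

Δc ≈ 0.884

Capital per worker breaks even when investment replaces (n + δ)·k; here n + δ = 0.09.
Current steady state (s = 0.59): k* = (0.59·2.4/0.09)^(1/0.69) ≈ 54.2654, y* = 2.4·54.2654^0.31 ≈ 8.2778, c* = (1−0.59)·8.2778 ≈ 3.3939.
Setting f'(k) = n+δ gives 0.31·2.4·k^(0.31−1) = 0.09, hence k_gold = (0.31·2.4/0.09)^(1/0.69) ≈ 21.3533.
y_gold = 2.4·21.3533^0.31 ≈ 6.1993, c_gold = y_gold − 0.09·k_gold ≈ 4.2775.
Gain: Δc = 4.2775 − 3.3939 ≈ 0.8837.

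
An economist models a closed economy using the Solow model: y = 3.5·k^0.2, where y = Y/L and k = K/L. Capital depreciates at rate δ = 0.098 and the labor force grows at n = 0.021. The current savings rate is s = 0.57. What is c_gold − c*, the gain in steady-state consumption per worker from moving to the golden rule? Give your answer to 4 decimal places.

n + δ = 0.021 + 0.098 = 0.119.
Current steady state (s = 0.57): k* = (0.57·3.5/0.119)^(1/0.8) ≈ 33.9231, y* = 3.5·33.9231^0.2 ≈ 7.0822, c* = (1−0.57)·7.0822 ≈ 3.0453.
Golden rule sets MPK = n+δ: 0.2·3.5·k^(0.2−1) = 0.119, so k_gold = (0.2·3.5/0.119)^(1/0.8) ≈ 9.1609.
y_gold = 3.5·9.1609^0.2 ≈ 5.4507, c_gold = y_gold − 0.119·k_gold ≈ 4.3606.
Gain: Δc = 4.3606 − 3.0453 ≈ 1.3153.

Δc ≈ 1.3153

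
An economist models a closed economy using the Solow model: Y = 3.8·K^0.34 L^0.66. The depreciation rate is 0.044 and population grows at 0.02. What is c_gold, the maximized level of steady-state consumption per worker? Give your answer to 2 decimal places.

Break-even investment rate: n + δ = 0.02 + 0.044 = 0.064.
Setting f'(k) = n+δ gives 0.34·3.8·k^(0.34−1) = 0.064, hence k_gold = (0.34·3.8/0.064)^(1/0.66) ≈ 94.9288.
y_gold = 3.8·94.9288^0.34 ≈ 17.8689.
c_gold = y_gold − (n+δ)·k_gold = 17.8689 − 0.064·94.9288 ≈ 11.7935.

c_gold ≈ 11.79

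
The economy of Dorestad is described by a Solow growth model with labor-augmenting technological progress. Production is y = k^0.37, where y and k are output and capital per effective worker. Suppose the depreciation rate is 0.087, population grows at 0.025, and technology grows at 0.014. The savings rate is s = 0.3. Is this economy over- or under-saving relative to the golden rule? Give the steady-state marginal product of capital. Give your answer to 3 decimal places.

under-saving; MPK ≈ 0.155

n + g + δ = 0.025 + 0.014 + 0.087 = 0.126.
Steady-state k*: s·k^0.37 = 0.126·k gives k* = (0.3/0.126)^(1/0.63) ≈ 3.9629.
MPK = 0.37·3.9629^(-0.63) ≈ 0.1554.
MPK > n+g+δ = 0.126, so the economy is dynamically efficient (under-saving).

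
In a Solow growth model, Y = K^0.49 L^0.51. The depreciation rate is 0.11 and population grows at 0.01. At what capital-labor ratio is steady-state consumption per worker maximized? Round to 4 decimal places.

k_gold ≈ 15.7786

Capital per worker breaks even when investment replaces (n + δ)·k; here n + δ = 0.12.
Golden rule sets MPK = n+δ: 0.49·k^(0.49−1) = 0.12, so k_gold = (0.49/0.12)^(1/0.51) ≈ 15.7786.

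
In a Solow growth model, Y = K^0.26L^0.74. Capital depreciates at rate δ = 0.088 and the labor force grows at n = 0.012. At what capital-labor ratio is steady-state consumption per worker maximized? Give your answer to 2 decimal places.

k_gold ≈ 3.64

Break-even investment rate: n + δ = 0.012 + 0.088 = 0.1.
Setting f'(k) = n+δ gives 0.26·k^(0.26−1) = 0.1, hence k_gold = (0.26/0.1)^(1/0.74) ≈ 3.6373.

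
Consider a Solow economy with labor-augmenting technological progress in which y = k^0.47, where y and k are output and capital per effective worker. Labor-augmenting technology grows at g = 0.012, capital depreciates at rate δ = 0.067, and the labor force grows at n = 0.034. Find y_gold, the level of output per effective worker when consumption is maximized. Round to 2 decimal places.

y_gold ≈ 3.54

n + g + δ = 0.034 + 0.012 + 0.067 = 0.113.
At the golden rule the marginal product of capital equals n+g+δ: 0.47·k^(0.47−1) = 0.113. Solving, k_gold = (0.47/0.113)^(1/0.53) ≈ 14.7218.
Output: y_gold = k_gold^0.47 = 14.7218^0.47 ≈ 3.5395.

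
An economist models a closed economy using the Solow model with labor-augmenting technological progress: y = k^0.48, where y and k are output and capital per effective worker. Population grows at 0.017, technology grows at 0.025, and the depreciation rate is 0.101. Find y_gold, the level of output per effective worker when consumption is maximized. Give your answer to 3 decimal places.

y_gold ≈ 3.058

Capital per effective worker breaks even when investment replaces (n + g + δ)·k; here n + g + δ = 0.143.
Golden rule sets MPK = n+g+δ: 0.48·k^(0.48−1) = 0.143, so k_gold = (0.48/0.143)^(1/0.52) ≈ 10.2649.
Output: y_gold = k_gold^0.48 = 10.2649^0.48 ≈ 3.0581.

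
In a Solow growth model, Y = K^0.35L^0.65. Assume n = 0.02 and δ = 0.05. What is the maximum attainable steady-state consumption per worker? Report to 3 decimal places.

c_gold ≈ 1.546

n + δ = 0.02 + 0.05 = 0.07.
Golden rule sets MPK = n+δ: 0.35·k^(0.35−1) = 0.07, so k_gold = (0.35/0.07)^(1/0.65) ≈ 11.8943.
y_gold = 11.8943^0.35 ≈ 2.3789.
c_gold = y_gold − (n+δ)·k_gold = 2.3789 − 0.07·11.8943 ≈ 1.5463.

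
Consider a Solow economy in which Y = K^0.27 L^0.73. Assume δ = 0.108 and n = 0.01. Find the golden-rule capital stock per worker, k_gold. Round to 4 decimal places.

n + δ = 0.01 + 0.108 = 0.118.
Setting f'(k) = n+δ gives 0.27·k^(0.27−1) = 0.118, hence k_gold = (0.27/0.118)^(1/0.73) ≈ 3.1077.

k_gold ≈ 3.1077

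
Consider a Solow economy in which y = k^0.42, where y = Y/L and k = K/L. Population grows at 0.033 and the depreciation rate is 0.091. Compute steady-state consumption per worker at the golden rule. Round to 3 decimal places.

n + δ = 0.033 + 0.091 = 0.124.
Maximizing c = f(k) − (n+δ)·k gives f'(k) = n+δ, i.e. 0.42·k^(0.42−1) = 0.124, so k_gold = (0.42/0.124)^(1/0.58) ≈ 8.1940.
y_gold = 8.1940^0.42 ≈ 2.4192.
c_gold = y_gold − (n+δ)·k_gold = 2.4192 − 0.124·8.1940 ≈ 1.4031.

c_gold ≈ 1.403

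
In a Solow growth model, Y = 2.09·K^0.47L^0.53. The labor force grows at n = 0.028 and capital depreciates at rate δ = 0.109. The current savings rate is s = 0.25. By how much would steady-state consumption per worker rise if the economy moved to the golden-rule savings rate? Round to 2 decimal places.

Δc ≈ 1.22

The effective depreciation rate is n + δ = 0.028 + 0.109 = 0.137.
Current steady state (s = 0.25): k* = (0.25·2.09/0.137)^(1/0.53) ≈ 12.5002, y* = 2.09·12.5002^0.47 ≈ 6.8501, c* = (1−0.25)·6.8501 ≈ 5.1376.
Golden rule sets MPK = n+δ: 0.47·2.09·k^(0.47−1) = 0.137, so k_gold = (0.47·2.09/0.137)^(1/0.53) ≈ 41.1335.
y_gold = 2.09·41.1335^0.47 ≈ 11.9900, c_gold = y_gold − 0.137·k_gold ≈ 6.3547.
Gain: Δc = 6.3547 − 5.1376 ≈ 1.2171.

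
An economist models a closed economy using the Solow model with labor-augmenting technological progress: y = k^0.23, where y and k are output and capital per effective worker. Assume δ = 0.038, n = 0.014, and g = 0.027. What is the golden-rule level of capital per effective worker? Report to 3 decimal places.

Capital per effective worker breaks even when investment replaces (n + g + δ)·k; here n + g + δ = 0.079.
At the golden rule the marginal product of capital equals n+g+δ: 0.23·k^(0.23−1) = 0.079. Solving, k_gold = (0.23/0.079)^(1/0.77) ≈ 4.0062.

k_gold ≈ 4.006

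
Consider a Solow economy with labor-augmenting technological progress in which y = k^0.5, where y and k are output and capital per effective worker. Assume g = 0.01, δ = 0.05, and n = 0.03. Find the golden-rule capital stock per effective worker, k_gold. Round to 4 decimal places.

Capital per effective worker breaks even when investment replaces (n + g + δ)·k; here n + g + δ = 0.09.
At the golden rule the marginal product of capital equals n+g+δ: 0.5·k^(0.5−1) = 0.09. Solving, k_gold = (0.5/0.09)^(1/0.5) ≈ 30.8642.

k_gold ≈ 30.8642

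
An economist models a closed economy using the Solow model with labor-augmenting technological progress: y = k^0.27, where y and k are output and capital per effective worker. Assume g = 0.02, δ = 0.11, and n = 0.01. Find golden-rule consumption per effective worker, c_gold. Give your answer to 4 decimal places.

n + g + δ = 0.01 + 0.02 + 0.11 = 0.14.
Setting f'(k) = n+g+δ gives 0.27·k^(0.27−1) = 0.14, hence k_gold = (0.27/0.14)^(1/0.73) ≈ 2.4589.
y_gold = 2.4589^0.27 ≈ 1.2750.
c_gold = y_gold − (n+g+δ)·k_gold = 1.2750 − 0.14·2.4589 ≈ 0.9307.

c_gold ≈ 0.9307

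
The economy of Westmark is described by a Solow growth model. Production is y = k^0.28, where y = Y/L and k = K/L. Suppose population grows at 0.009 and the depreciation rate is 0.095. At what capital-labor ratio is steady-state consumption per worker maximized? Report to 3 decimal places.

k_gold ≈ 3.957

n + δ = 0.009 + 0.095 = 0.104.
Maximizing c = f(k) − (n+δ)·k gives f'(k) = n+δ, i.e. 0.28·k^(0.28−1) = 0.104, so k_gold = (0.28/0.104)^(1/0.72) ≈ 3.9573.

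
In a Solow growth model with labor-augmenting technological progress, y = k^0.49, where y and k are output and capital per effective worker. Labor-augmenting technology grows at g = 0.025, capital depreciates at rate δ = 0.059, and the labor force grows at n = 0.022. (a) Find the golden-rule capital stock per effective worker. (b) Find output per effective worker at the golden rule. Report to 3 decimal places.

The effective depreciation rate is n + g + δ = 0.022 + 0.025 + 0.059 = 0.106.
Maximizing c = f(k) − (n+g+δ)·k gives f'(k) = n+g+δ, i.e. 0.49·k^(0.49−1) = 0.106, so k_gold = (0.49/0.106)^(1/0.51) ≈ 20.1236.
y_gold = 20.1236^0.49 ≈ 4.3533.

(a) k_gold ≈ 20.124; (b) y_gold ≈ 4.353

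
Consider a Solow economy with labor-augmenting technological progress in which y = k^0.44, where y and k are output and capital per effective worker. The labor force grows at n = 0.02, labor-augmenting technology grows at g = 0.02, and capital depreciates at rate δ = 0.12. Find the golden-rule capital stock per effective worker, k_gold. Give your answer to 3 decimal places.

k_gold ≈ 6.089

Capital per effective worker breaks even when investment replaces (n + g + δ)·k; here n + g + δ = 0.16.
Setting f'(k) = n+g+δ gives 0.44·k^(0.44−1) = 0.16, hence k_gold = (0.44/0.16)^(1/0.56) ≈ 6.0887.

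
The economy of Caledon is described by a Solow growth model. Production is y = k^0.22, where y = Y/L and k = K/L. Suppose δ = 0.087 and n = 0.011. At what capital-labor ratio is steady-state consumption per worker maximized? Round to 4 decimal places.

k_gold ≈ 2.8200

Capital per worker breaks even when investment replaces (n + δ)·k; here n + δ = 0.098.
At the golden rule the marginal product of capital equals n+δ: 0.22·k^(0.22−1) = 0.098. Solving, k_gold = (0.22/0.098)^(1/0.78) ≈ 2.8200.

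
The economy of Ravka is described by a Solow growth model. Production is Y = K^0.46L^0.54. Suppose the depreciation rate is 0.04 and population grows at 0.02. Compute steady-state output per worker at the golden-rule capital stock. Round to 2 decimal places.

y_gold ≈ 5.67

Break-even investment rate: n + δ = 0.02 + 0.04 = 0.06.
At the golden rule the marginal product of capital equals n+δ: 0.46·k^(0.46−1) = 0.06. Solving, k_gold = (0.46/0.06)^(1/0.54) ≈ 43.4671.
Output: y_gold = k_gold^0.46 = 43.4671^0.46 ≈ 5.6696.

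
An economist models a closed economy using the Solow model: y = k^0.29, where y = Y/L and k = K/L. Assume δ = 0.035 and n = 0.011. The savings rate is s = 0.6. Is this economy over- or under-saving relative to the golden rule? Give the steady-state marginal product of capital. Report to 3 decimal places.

over-saving; MPK ≈ 0.022

n + δ = 0.011 + 0.035 = 0.046.
Steady-state k*: s·k^0.29 = 0.046·k gives k* = (0.6/0.046)^(1/0.71) ≈ 37.2372.
MPK = 0.29·37.2372^(-0.71) ≈ 0.0222.
MPK < n+δ = 0.046, so the economy is dynamically inefficient (over-saving).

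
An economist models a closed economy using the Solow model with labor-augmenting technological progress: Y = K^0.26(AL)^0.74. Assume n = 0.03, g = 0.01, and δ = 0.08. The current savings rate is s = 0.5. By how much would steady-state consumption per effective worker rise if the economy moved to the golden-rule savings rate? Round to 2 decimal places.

Δc ≈ 0.15

n + g + δ = 0.03 + 0.01 + 0.08 = 0.12.
Current steady state (s = 0.5): k* = (0.5/0.12)^(1/0.74) ≈ 6.8794, y* = 6.8794^0.26 ≈ 1.6511, c* = (1−0.5)·1.6511 ≈ 0.8255.
Golden rule sets MPK = n+g+δ: 0.26·k^(0.26−1) = 0.12, so k_gold = (0.26/0.12)^(1/0.74) ≈ 2.8430.
y_gold = 2.8430^0.26 ≈ 1.3121, c_gold = y_gold − 0.12·k_gold ≈ 0.9710.
Gain: Δc = 0.9710 − 0.8255 ≈ 0.1455.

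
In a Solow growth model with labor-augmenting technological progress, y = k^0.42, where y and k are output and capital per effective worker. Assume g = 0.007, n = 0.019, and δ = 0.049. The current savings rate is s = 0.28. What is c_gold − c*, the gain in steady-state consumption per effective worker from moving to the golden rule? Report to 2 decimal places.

Δc ≈ 0.15

Capital per effective worker breaks even when investment replaces (n + g + δ)·k; here n + g + δ = 0.075.
Current steady state (s = 0.28): k* = (0.28/0.075)^(1/0.58) ≈ 9.6911, y* = 9.6911^0.42 ≈ 2.5958, c* = (1−0.28)·2.5958 ≈ 1.8690.
Maximizing c = f(k) − (n+g+δ)·k gives f'(k) = n+g+δ, i.e. 0.42·k^(0.42−1) = 0.075, so k_gold = (0.42/0.075)^(1/0.58) ≈ 19.4975.
y_gold = 19.4975^0.42 ≈ 3.4817, c_gold = y_gold − 0.075·k_gold ≈ 2.0194.
Gain: Δc = 2.0194 − 1.8690 ≈ 0.1504.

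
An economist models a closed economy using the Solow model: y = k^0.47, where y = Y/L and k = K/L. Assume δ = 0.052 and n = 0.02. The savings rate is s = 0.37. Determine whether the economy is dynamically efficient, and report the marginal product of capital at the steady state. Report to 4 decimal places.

dynamically efficient; MPK ≈ 0.0915

Break-even investment rate: n + δ = 0.02 + 0.052 = 0.072.
Steady-state k*: s·k^0.47 = 0.072·k gives k* = (0.37/0.072)^(1/0.53) ≈ 21.9413.
MPK = 0.47·21.9413^(-0.53) ≈ 0.0915.
MPK > n+δ = 0.072, so the economy is dynamically efficient (under-saving).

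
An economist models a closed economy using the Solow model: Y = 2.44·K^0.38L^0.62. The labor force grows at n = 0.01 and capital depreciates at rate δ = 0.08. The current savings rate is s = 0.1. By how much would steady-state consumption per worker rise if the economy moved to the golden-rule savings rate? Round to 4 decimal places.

Capital per worker breaks even when investment replaces (n + δ)·k; here n + δ = 0.09.
Current steady state (s = 0.1): k* = (0.1·2.44/0.09)^(1/0.62) ≈ 4.9960, y* = 2.44·4.9960^0.38 ≈ 4.4964, c* = (1−0.1)·4.4964 ≈ 4.0468.
Maximizing c = f(k) − (n+δ)·k gives f'(k) = n+δ, i.e. 0.38·2.44·k^(0.38−1) = 0.09, so k_gold = (0.38·2.44/0.09)^(1/0.62) ≈ 43.0288.
y_gold = 2.44·43.0288^0.38 ≈ 10.1910, c_gold = y_gold − 0.09·k_gold ≈ 6.3184.
Gain: Δc = 6.3184 − 4.0468 ≈ 2.2717.

Δc ≈ 2.2717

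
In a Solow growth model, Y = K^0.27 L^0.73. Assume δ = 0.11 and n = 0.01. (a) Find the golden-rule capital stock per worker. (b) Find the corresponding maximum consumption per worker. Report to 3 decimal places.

(a) k_gold ≈ 3.037; (b) c_gold ≈ 0.985

Capital per worker breaks even when investment replaces (n + δ)·k; here n + δ = 0.12.
Maximizing c = f(k) − (n+δ)·k gives f'(k) = n+δ, i.e. 0.27·k^(0.27−1) = 0.12, so k_gold = (0.27/0.12)^(1/0.73) ≈ 3.0370.
y_gold = 3.0370^0.27 ≈ 1.3498; c_gold = y_gold − 0.12·k_gold ≈ 0.9853.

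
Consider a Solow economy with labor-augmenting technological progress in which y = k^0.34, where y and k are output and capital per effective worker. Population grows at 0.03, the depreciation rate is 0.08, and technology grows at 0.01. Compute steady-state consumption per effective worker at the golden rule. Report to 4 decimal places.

c_gold ≈ 1.1286

The effective depreciation rate is n + g + δ = 0.03 + 0.01 + 0.08 = 0.12.
At the golden rule the marginal product of capital equals n+g+δ: 0.34·k^(0.34−1) = 0.12. Solving, k_gold = (0.34/0.12)^(1/0.66) ≈ 4.8451.
y_gold = 4.8451^0.34 ≈ 1.7100.
c_gold = y_gold − (n+g+δ)·k_gold = 1.7100 − 0.12·4.8451 ≈ 1.1286.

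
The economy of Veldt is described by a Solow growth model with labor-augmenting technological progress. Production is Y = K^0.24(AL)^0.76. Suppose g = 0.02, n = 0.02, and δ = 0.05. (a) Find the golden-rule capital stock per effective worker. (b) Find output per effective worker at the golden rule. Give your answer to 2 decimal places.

(a) k_gold ≈ 3.63; (b) y_gold ≈ 1.36

The effective depreciation rate is n + g + δ = 0.02 + 0.02 + 0.05 = 0.09.
At the golden rule the marginal product of capital equals n+g+δ: 0.24·k^(0.24−1) = 0.09. Solving, k_gold = (0.24/0.09)^(1/0.76) ≈ 3.6348.
y_gold = 3.6348^0.24 ≈ 1.3631.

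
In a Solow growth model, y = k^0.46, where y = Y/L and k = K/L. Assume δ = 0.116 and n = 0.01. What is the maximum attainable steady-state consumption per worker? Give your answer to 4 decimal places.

c_gold ≈ 1.6273

n + δ = 0.01 + 0.116 = 0.126.
Maximizing c = f(k) − (n+δ)·k gives f'(k) = n+δ, i.e. 0.46·k^(0.46−1) = 0.126, so k_gold = (0.46/0.126)^(1/0.54) ≈ 11.0017.
y_gold = 11.0017^0.46 ≈ 3.0135.
c_gold = y_gold − (n+δ)·k_gold = 3.0135 − 0.126·11.0017 ≈ 1.6273.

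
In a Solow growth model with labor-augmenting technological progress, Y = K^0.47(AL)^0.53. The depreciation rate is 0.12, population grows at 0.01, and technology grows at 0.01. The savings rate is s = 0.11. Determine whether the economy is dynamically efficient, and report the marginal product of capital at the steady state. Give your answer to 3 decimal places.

dynamically efficient; MPK ≈ 0.598

The effective depreciation rate is n + g + δ = 0.01 + 0.01 + 0.12 = 0.14.
Steady-state k*: s·k^0.47 = 0.14·k gives k* = (0.11/0.14)^(1/0.53) ≈ 0.6344.
MPK = 0.47·0.6344^(-0.53) ≈ 0.5982.
MPK > n+g+δ = 0.14, so the economy is dynamically efficient (under-saving).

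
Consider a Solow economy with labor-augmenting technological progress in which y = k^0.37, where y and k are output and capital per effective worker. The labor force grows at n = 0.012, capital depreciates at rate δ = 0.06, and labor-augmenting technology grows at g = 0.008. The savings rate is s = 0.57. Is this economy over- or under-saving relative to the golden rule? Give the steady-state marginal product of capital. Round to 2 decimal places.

over-saving; MPK ≈ 0.05

Break-even investment rate: n + g + δ = 0.012 + 0.008 + 0.06 = 0.08.
Steady-state k*: s·k^0.37 = 0.08·k gives k* = (0.57/0.08)^(1/0.63) ≈ 22.5749.
MPK = 0.37·22.5749^(-0.63) ≈ 0.0519.
MPK < n+g+δ = 0.08, so the economy is dynamically inefficient (over-saving).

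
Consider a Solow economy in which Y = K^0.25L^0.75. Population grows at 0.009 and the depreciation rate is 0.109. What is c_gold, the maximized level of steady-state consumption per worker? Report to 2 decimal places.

n + δ = 0.009 + 0.109 = 0.118.
Setting f'(k) = n+δ gives 0.25·k^(0.25−1) = 0.118, hence k_gold = (0.25/0.118)^(1/0.75) ≈ 2.7211.
y_gold = 2.7211^0.25 ≈ 1.2844.
c_gold = y_gold − (n+δ)·k_gold = 1.2844 − 0.118·2.7211 ≈ 0.9633.

c_gold ≈ 0.96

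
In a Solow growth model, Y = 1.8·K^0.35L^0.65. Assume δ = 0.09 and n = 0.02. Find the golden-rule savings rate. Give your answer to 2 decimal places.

s_gold = 0.35

Break-even investment rate: n + δ = 0.02 + 0.09 = 0.11.
At the golden rule MPK = n+δ, and in any Cobb-Douglas steady state s = (n+δ)·k/y = MPK·k/y = capital's share 0.35.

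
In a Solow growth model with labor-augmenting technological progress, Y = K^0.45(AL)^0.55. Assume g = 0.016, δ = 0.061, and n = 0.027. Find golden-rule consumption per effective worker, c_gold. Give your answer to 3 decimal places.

c_gold ≈ 1.823

Capital per effective worker breaks even when investment replaces (n + g + δ)·k; here n + g + δ = 0.104.
Golden rule sets MPK = n+g+δ: 0.45·k^(0.45−1) = 0.104, so k_gold = (0.45/0.104)^(1/0.55) ≈ 14.3446.
y_gold = 14.3446^0.45 ≈ 3.3152.
c_gold = y_gold − (n+g+δ)·k_gold = 3.3152 − 0.104·14.3446 ≈ 1.8234.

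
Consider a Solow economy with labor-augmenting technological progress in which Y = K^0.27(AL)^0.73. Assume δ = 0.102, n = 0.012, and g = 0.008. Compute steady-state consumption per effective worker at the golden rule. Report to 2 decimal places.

c_gold ≈ 0.98

Break-even investment rate: n + g + δ = 0.012 + 0.008 + 0.102 = 0.122.
Setting f'(k) = n+g+δ gives 0.27·k^(0.27−1) = 0.122, hence k_gold = (0.27/0.122)^(1/0.73) ≈ 2.9690.
y_gold = 2.9690^0.27 ≈ 1.3415.
c_gold = y_gold − (n+g+δ)·k_gold = 1.3415 − 0.122·2.9690 ≈ 0.9793.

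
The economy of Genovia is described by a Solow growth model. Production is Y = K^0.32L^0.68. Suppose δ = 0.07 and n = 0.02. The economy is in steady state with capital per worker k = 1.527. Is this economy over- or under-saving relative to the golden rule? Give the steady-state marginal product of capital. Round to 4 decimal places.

under-saving; MPK ≈ 0.2400

Break-even investment rate: n + δ = 0.02 + 0.07 = 0.09.
MPK = 0.32·k^(0.32−1) = 0.32·1.527^(-0.68) ≈ 0.2400.
MPK > 0.09, so the economy is dynamically efficient (under-saving).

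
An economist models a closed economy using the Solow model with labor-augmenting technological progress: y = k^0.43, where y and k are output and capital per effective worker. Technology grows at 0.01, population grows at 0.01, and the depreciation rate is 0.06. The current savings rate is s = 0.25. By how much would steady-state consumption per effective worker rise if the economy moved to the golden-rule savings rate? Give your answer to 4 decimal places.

Δc ≈ 0.2554

Break-even investment rate: n + g + δ = 0.01 + 0.01 + 0.06 = 0.08.
Current steady state (s = 0.25): k* = (0.25/0.08)^(1/0.57) ≈ 7.3817, y* = 7.3817^0.43 ≈ 2.3622, c* = (1−0.25)·2.3622 ≈ 1.7716.
Golden rule sets MPK = n+g+δ: 0.43·k^(0.43−1) = 0.08, so k_gold = (0.43/0.08)^(1/0.57) ≈ 19.1146.
y_gold = 19.1146^0.43 ≈ 3.5562, c_gold = y_gold − 0.08·k_gold ≈ 2.0270.
Gain: Δc = 2.0270 − 1.7716 ≈ 0.2554.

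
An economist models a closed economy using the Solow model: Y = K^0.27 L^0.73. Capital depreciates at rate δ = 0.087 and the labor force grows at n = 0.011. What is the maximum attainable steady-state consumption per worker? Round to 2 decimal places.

Break-even investment rate: n + δ = 0.011 + 0.087 = 0.098.
Setting f'(k) = n+δ gives 0.27·k^(0.27−1) = 0.098, hence k_gold = (0.27/0.098)^(1/0.73) ≈ 4.0080.
y_gold = 4.0080^0.27 ≈ 1.4548.
c_gold = y_gold − (n+δ)·k_gold = 1.4548 − 0.098·4.0080 ≈ 1.0620.

c_gold ≈ 1.06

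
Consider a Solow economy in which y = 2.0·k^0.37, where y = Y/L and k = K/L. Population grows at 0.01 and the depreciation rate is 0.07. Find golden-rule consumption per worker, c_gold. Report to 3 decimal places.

n + δ = 0.01 + 0.07 = 0.08.
At the golden rule the marginal product of capital equals n+δ: 0.37·2.0·k^(0.37−1) = 0.08. Solving, k_gold = (0.37·2.0/0.08)^(1/0.63) ≈ 34.1632.
y_gold = 2.0·34.1632^0.37 ≈ 7.3866.
c_gold = y_gold − (n+δ)·k_gold = 7.3866 − 0.08·34.1632 ≈ 4.6536.

c_gold ≈ 4.654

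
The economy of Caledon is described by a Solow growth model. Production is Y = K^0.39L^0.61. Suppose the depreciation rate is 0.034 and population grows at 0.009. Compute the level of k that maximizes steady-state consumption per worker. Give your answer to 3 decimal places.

Break-even investment rate: n + δ = 0.009 + 0.034 = 0.043.
At the golden rule the marginal product of capital equals n+δ: 0.39·k^(0.39−1) = 0.043. Solving, k_gold = (0.39/0.043)^(1/0.61) ≈ 37.1390.

k_gold ≈ 37.139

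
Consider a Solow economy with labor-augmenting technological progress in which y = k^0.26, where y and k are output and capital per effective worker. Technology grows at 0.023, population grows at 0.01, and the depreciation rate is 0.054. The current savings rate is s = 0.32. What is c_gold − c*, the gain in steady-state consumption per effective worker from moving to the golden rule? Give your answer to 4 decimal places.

n + g + δ = 0.01 + 0.023 + 0.054 = 0.087.
Current steady state (s = 0.32): k* = (0.32/0.087)^(1/0.74) ≈ 5.8125, y* = 5.8125^0.26 ≈ 1.5803, c* = (1−0.32)·1.5803 ≈ 1.0746.
Setting f'(k) = n+g+δ gives 0.26·k^(0.26−1) = 0.087, hence k_gold = (0.26/0.087)^(1/0.74) ≈ 4.3904.
y_gold = 4.3904^0.26 ≈ 1.4691, c_gold = y_gold − 0.087·k_gold ≈ 1.0871.
Gain: Δc = 1.0871 − 1.0746 ≈ 0.0125.

Δc ≈ 0.0125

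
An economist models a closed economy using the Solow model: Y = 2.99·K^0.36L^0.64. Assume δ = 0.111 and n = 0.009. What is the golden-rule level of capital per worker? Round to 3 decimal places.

n + δ = 0.009 + 0.111 = 0.12.
Maximizing c = f(k) − (n+δ)·k gives f'(k) = n+δ, i.e. 0.36·2.99·k^(0.36−1) = 0.12, so k_gold = (0.36·2.99/0.12)^(1/0.64) ≈ 30.8133.

k_gold ≈ 30.813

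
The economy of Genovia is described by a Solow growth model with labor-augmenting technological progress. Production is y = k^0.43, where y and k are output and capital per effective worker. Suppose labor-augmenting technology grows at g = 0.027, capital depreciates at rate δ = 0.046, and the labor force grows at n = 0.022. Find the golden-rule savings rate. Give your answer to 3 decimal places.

n + g + δ = 0.022 + 0.027 + 0.046 = 0.095.
At the golden rule MPK = n+g+δ, and in any Cobb-Douglas steady state s = (n+g+δ)·k/y = MPK·k/y = capital's share 0.43.

s_gold = 0.430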